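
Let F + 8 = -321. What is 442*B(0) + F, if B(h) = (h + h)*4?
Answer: -329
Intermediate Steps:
F = -329 (F = -8 - 321 = -329)
B(h) = 8*h (B(h) = (2*h)*4 = 8*h)
442*B(0) + F = 442*(8*0) - 329 = 442*0 - 329 = 0 - 329 = -329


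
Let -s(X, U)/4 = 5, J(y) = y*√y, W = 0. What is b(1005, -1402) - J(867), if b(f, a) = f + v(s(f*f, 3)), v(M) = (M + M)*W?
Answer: 1005 - 14739*√3 ≈ -24524.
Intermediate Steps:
J(y) = y^(3/2)
s(X, U) = -20 (s(X, U) = -4*5 = -20)
v(M) = 0 (v(M) = (M + M)*0 = (2*M)*0 = 0)
b(f, a) = f (b(f, a) = f + 0 = f)
b(1005, -1402) - J(867) = 1005 - 867^(3/2) = 1005 - 14739*√3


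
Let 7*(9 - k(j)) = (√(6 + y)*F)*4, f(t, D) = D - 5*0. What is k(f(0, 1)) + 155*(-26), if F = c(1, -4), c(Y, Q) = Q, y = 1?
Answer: -4021 + 16*√7/7 ≈ -4015.0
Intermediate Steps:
F = -4
f(t, D) = D (f(t, D) = D + 0 = D)
k(j) = 9 + 16*√7/7 (k(j) = 9 - √(6 + 1)*(-4)*4/7 = 9 - √7*(-4)*4/7 = 9 - (-4*√7)*4/7 = 9 - (-16)*√7/7 = 9 + 16*√7/7)
k(f(0, 1)) + 155*(-26) = (9 + 16*√7/7) + 155*(-26) = (9 + 16*√7/7) - 4030 = -4021 + 16*√7/7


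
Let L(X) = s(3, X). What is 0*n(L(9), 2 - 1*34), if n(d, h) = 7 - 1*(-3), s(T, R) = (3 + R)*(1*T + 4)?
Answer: 0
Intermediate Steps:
s(T, R) = (3 + R)*(4 + T) (s(T, R) = (3 + R)*(T + 4) = (3 + R)*(4 + T))
L(X) = 21 + 7*X (L(X) = 12 + 3*3 + 4*X + X*3 = 12 + 9 + 4*X + 3*X = 21 + 7*X)
n(d, h) = 10 (n(d, h) = 7 + 3 = 10)
0*n(L(9), 2 - 1*34) = 0*10 = 0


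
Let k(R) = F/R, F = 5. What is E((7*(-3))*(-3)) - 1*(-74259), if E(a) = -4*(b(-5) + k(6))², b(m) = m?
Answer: 667706/9 ≈ 74190.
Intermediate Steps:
k(R) = 5/R
E(a) = -625/9 (E(a) = -4*(-5 + 5/6)² = -4*(-5 + 5*(⅙))² = -4*(-5 + ⅚)² = -4*(-25/6)² = -4*625/36 = -625/9)
E((7*(-3))*(-3)) - 1*(-74259) = -625/9 - 1*(-74259) = -625/9 + 74259 = 667706/9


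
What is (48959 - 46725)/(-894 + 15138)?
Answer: 1117/7122 ≈ 0.15684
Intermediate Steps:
(48959 - 46725)/(-894 + 15138) = 2234/14244 = 2234*(1/14244) = 1117/7122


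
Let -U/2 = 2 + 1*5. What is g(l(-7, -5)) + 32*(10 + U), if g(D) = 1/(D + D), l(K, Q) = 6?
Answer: -1535/12 ≈ -127.92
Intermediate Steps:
U = -14 (U = -2*(2 + 1*5) = -2*(2 + 5) = -2*7 = -14)
g(D) = 1/(2*D)
g(l(-7, -5)) + 32*(10 + U) = (½)/6 + 32*(10 - 14) = (½)*(⅙) + 32*(-4) = 1/12 - 128 = -1535/12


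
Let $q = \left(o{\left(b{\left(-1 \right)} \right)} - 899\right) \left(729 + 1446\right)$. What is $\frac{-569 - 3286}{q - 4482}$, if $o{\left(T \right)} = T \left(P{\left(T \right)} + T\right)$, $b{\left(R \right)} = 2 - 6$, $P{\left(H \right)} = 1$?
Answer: $\frac{1285}{644569} \approx 0.0019936$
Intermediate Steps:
$b{\left(R \right)} = -4$ ($b{\left(R \right)} = 2 - 6 = -4$)
$o{\left(T \right)} = T \left(1 + T\right)$
$q = -1929225$ ($q = \left(- 4 \left(1 - 4\right) - 899\right) \left(729 + 1446\right) = \left(\left(-4\right) \left(-3\right) - 899\right) 2175 = \left(12 - 899\right) 2175 = \left(-887\right) 2175 = -1929225$)
$\frac{-569 - 3286}{q - 4482} = \frac{-569 - 3286}{-1929225 - 4482} = - \frac{3855}{-1933707} = \left(-3855\right) \left(- \frac{1}{1933707}\right) = \frac{1285}{644569}$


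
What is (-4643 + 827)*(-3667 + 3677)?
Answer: -38160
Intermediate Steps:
(-4643 + 827)*(-3667 + 3677) = -3816*10 = -38160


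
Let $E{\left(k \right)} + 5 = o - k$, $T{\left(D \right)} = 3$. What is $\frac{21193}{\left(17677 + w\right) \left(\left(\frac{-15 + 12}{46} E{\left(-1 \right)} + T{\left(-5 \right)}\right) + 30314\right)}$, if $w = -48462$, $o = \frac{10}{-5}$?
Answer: $- \frac{487439}{21466380500} \approx -2.2707 \cdot 10^{-5}$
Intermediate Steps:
$o = -2$ ($o = 10 \left(- \frac{1}{5}\right) = -2$)
$E{\left(k \right)} = -7 - k$ ($E{\left(k \right)} = -5 - \left(2 + k\right) = -7 - k$)
$\frac{21193}{\left(17677 + w\right) \left(\left(\frac{-15 + 12}{46} E{\left(-1 \right)} + T{\left(-5 \right)}\right) + 30314\right)} = \frac{21193}{\left(17677 - 48462\right) \left(\left(\frac{-15 + 12}{46} \left(-7 - -1\right) + 3\right) + 30314\right)} = \frac{21193}{\left(-30785\right) \left(\left(\left(-3\right) \frac{1}{46} \left(-7 + 1\right) + 3\right) + 30314\right)} = \frac{21193}{\left(-30785\right) \left(\left(\left(- \frac{3}{46}\right) \left(-6\right) + 3\right) + 30314\right)} = \frac{21193}{\left(-30785\right) \left(\left(\frac{9}{23} + 3\right) + 30314\right)} = \frac{21193}{\left(-30785\right) \left(\frac{78}{23} + 30314\right)} = \frac{21193}{\left(-30785\right) \frac{697300}{23}} = \frac{21193}{- \frac{21466380500}{23}} = 21193 \left(- \frac{23}{21466380500}\right) = - \frac{487439}{21466380500}$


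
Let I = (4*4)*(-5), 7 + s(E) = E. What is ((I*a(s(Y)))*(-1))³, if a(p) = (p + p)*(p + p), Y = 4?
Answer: 23887872000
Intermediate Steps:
s(E) = -7 + E
a(p) = 4*p² (a(p) = (2*p)*(2*p) = 4*p²)
I = -80 (I = 16*(-5) = -80)
((I*a(s(Y)))*(-1))³ = (-320*(-7 + 4)²*(-1))³ = (-320*(-3)²*(-1))³ = (-320*9*(-1))³ = (-80*36*(-1))³ = (-2880*(-1))³ = 2880³ = 23887872000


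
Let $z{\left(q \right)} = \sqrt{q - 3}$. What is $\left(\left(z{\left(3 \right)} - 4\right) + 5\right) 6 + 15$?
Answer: $21$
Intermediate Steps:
$z{\left(q \right)} = \sqrt{-3 + q}$
$\left(\left(z{\left(3 \right)} - 4\right) + 5\right) 6 + 15 = \left(\left(\sqrt{-3 + 3} - 4\right) + 5\right) 6 + 15 = \left(\left(\sqrt{0} - 4\right) + 5\right) 6 + 15 = \left(\left(0 - 4\right) + 5\right) 6 + 15 = \left(-4 + 5\right) 6 + 15 = 1 \cdot 6 + 15 = 6 + 15 = 21$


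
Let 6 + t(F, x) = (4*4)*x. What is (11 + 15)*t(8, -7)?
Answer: -3068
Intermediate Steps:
t(F, x) = -6 + 16*x (t(F, x) = -6 + (4*4)*x = -6 + 16*x)
(11 + 15)*t(8, -7) = (11 + 15)*(-6 + 16*(-7)) = 26*(-6 - 112) = 26*(-118) = -3068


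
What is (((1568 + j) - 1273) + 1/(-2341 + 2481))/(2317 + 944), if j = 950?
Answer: 174301/456540 ≈ 0.38179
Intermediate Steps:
(((1568 + j) - 1273) + 1/(-2341 + 2481))/(2317 + 944) = (((1568 + 950) - 1273) + 1/(-2341 + 2481))/(2317 + 944) = ((2518 - 1273) + 1/140)/3261 = (1245 + 1/140)*(1/3261) = (174301/140)*(1/3261) = 174301/456540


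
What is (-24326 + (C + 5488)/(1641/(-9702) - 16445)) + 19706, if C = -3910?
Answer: -245713690992/53183677 ≈ -4620.1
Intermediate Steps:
(-24326 + (C + 5488)/(1641/(-9702) - 16445)) + 19706 = (-24326 + (-3910 + 5488)/(1641/(-9702) - 16445)) + 19706 = (-24326 + 1578/(1641*(-1/9702) - 16445)) + 19706 = (-24326 + 1578/(-547/3234 - 16445)) + 19706 = (-24326 + 1578/(-53183677/3234)) + 19706 = (-24326 + 1578*(-3234/53183677)) + 19706 = (-24326 - 5103252/53183677) + 19706 = -1293751229954/53183677 + 19706 = -245713690992/53183677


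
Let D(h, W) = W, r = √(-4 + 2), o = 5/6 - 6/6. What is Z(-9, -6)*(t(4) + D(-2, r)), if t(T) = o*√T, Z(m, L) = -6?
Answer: 2 - 6*I*√2 ≈ 2.0 - 8.4853*I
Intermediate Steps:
o = -⅙ (o = 5*(⅙) - 6*⅙ = ⅚ - 1 = -⅙ ≈ -0.16667)
r = I*√2 (r = √(-2) = I*√2 ≈ 1.4142*I)
t(T) = -√T/6
Z(-9, -6)*(t(4) + D(-2, r)) = -6*(-√4/6 + I*√2) = -6*(-⅙*2 + I*√2) = -6*(-⅓ + I*√2) = 2 - 6*I*√2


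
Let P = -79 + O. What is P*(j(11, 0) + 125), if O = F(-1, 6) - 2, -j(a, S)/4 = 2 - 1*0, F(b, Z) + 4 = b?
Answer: -10062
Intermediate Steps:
F(b, Z) = -4 + b
j(a, S) = -8 (j(a, S) = -4*(2 - 1*0) = -4*(2 + 0) = -4*2 = -8)
O = -7 (O = (-4 - 1) - 2 = -5 - 2 = -7)
P = -86 (P = -79 - 7 = -86)
P*(j(11, 0) + 125) = -86*(-8 + 125) = -86*117 = -10062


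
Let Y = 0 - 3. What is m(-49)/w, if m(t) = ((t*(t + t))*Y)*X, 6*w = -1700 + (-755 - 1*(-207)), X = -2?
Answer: -21609/281 ≈ -76.900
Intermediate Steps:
Y = -3
w = -1124/3 (w = (-1700 + (-755 - 1*(-207)))/6 = (-1700 + (-755 + 207))/6 = (-1700 - 548)/6 = (⅙)*(-2248) = -1124/3 ≈ -374.67)
m(t) = 12*t² (m(t) = ((t*(t + t))*(-3))*(-2) = ((t*(2*t))*(-3))*(-2) = ((2*t²)*(-3))*(-2) = -6*t²*(-2) = 12*t²)
m(-49)/w = (12*(-49)²)/(-1124/3) = (12*2401)*(-3/1124) = 28812*(-3/1124) = -21609/281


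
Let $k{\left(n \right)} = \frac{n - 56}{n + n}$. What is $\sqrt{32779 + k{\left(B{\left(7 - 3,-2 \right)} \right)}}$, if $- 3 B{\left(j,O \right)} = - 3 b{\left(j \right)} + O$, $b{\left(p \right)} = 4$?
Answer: $\frac{3 \sqrt{14566}}{2} \approx 181.03$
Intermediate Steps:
$B{\left(j,O \right)} = 4 - \frac{O}{3}$ ($B{\left(j,O \right)} = - \frac{\left(-3\right) 4 + O}{3} = - \frac{-12 + O}{3} = 4 - \frac{O}{3}$)
$k{\left(n \right)} = \frac{-56 + n}{2 n}$
$\sqrt{32779 + k{\left(B{\left(7 - 3,-2 \right)} \right)}} = \sqrt{32779 + \frac{-56 + \left(4 - - \frac{2}{3}\right)}{2 \left(4 - - \frac{2}{3}\right)}} = \sqrt{32779 + \frac{-56 + \left(4 + \frac{2}{3}\right)}{2 \left(4 + \frac{2}{3}\right)}} = \sqrt{32779 + \frac{-56 + \frac{14}{3}}{2 \cdot \frac{14}{3}}} = \sqrt{32779 + \frac{1}{2} \cdot \frac{3}{14} \left(- \frac{154}{3}\right)} = \sqrt{32779 - \frac{11}{2}} = \sqrt{\frac{65547}{2}} = \frac{3 \sqrt{14566}}{2}$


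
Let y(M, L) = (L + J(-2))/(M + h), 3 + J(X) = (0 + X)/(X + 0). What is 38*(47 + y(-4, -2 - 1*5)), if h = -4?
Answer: 7315/4 ≈ 1828.8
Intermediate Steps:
J(X) = -2 (J(X) = -3 + (0 + X)/(X + 0) = -3 + X/X = -3 + 1 = -2)
y(M, L) = (-2 + L)/(-4 + M) (y(M, L) = (L - 2)/(M - 4) = (-2 + L)/(-4 + M))
38*(47 + y(-4, -2 - 1*5)) = 38*(47 + (-2 + (-2 - 1*5))/(-4 - 4)) = 38*(47 + (-2 + (-2 - 5))/(-8)) = 38*(47 - (-2 - 7)/8) = 38*(47 - ⅛*(-9)) = 38*(47 + 9/8) = 38*(385/8) = 7315/4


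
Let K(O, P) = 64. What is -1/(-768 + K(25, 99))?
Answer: 1/704 ≈ 0.0014205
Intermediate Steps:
-1/(-768 + K(25, 99)) = -1/(-768 + 64) = -1/(-704) = -1*(-1/704) = 1/704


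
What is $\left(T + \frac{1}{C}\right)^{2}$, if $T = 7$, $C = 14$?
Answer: $\frac{9801}{196} \approx 50.005$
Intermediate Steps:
$\left(T + \frac{1}{C}\right)^{2} = \left(7 + \frac{1}{14}\right)^{2} = \left(\frac{99}{14}\right)^{2} = \frac{9801}{196}$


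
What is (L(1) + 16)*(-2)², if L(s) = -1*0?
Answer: 64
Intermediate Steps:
L(s) = 0
(L(1) + 16)*(-2)² = (0 + 16)*(-2)² = 16*4 = 64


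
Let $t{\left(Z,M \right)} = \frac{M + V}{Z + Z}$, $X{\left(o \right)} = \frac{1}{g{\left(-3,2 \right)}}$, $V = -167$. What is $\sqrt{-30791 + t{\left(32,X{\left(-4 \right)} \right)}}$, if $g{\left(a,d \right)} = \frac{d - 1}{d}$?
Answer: $\frac{i \sqrt{1970789}}{8} \approx 175.48 i$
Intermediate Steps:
$g{\left(a,d \right)} = \frac{-1 + d}{d}$
$X{\left(o \right)} = 2$ ($X{\left(o \right)} = \frac{1}{\frac{1}{2} \left(-1 + 2\right)} = \frac{1}{\frac{1}{2} \cdot 1} = \frac{1}{\frac{1}{2}} = 2$)
$t{\left(Z,M \right)} = \frac{-167 + M}{2 Z}$ ($t{\left(Z,M \right)} = \frac{M - 167}{Z + Z} = \frac{-167 + M}{2 Z}$)
$\sqrt{-30791 + t{\left(32,X{\left(-4 \right)} \right)}} = \sqrt{-30791 + \frac{-167 + 2}{2 \cdot 32}} = \sqrt{-30791 + \frac{1}{2} \cdot \frac{1}{32} \left(-165\right)} = \sqrt{-30791 - \frac{165}{64}} = \sqrt{- \frac{1970789}{64}} = \frac{i \sqrt{1970789}}{8}$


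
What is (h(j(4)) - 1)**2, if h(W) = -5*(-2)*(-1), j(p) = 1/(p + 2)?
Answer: 121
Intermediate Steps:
j(p) = 1/(2 + p)
h(W) = -10 (h(W) = 10*(-1) = -10)
(h(j(4)) - 1)**2 = (-10 - 1)**2 = (-11)**2 = 121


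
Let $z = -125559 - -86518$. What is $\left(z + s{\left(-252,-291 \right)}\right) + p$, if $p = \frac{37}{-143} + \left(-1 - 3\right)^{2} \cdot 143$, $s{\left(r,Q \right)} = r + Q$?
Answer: $- \frac{5333365}{143} \approx -37296.0$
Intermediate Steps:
$s{\left(r,Q \right)} = Q + r$
$p = \frac{327147}{143}$ ($p = 37 \left(- \frac{1}{143}\right) + \left(-4\right)^{2} \cdot 143 = - \frac{37}{143} + 16 \cdot 143 = - \frac{37}{143} + 2288 = \frac{327147}{143} \approx 2287.7$)
$z = -39041$ ($z = -125559 + 86518 = -39041$)
$\left(z + s{\left(-252,-291 \right)}\right) + p = \left(-39041 - 543\right) + \frac{327147}{143} = -39584 + \frac{327147}{143} = - \frac{5333365}{143}$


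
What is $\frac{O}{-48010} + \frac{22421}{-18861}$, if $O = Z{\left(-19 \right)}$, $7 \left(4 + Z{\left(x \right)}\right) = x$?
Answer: $- \frac{7534139003}{6338616270} \approx -1.1886$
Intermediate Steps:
$Z{\left(x \right)} = -4 + \frac{x}{7}$
$O = - \frac{47}{7}$ ($O = -4 + \frac{1}{7} \left(-19\right) = -4 - \frac{19}{7} = - \frac{47}{7} \approx -6.7143$)
$\frac{O}{-48010} + \frac{22421}{-18861} = - \frac{47}{7 \left(-48010\right)} + \frac{22421}{-18861} = \left(- \frac{47}{7}\right) \left(- \frac{1}{48010}\right) + 22421 \left(- \frac{1}{18861}\right) = \frac{47}{336070} - \frac{22421}{18861} = - \frac{7534139003}{6338616270}$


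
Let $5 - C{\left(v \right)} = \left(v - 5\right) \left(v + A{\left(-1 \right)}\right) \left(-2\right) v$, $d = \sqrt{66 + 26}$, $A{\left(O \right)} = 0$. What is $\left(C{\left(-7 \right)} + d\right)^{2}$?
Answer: $1371333 - 4684 \sqrt{23} \approx 1.3489 \cdot 10^{6}$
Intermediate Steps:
$d = 2 \sqrt{23}$ ($d = \sqrt{92} = 2 \sqrt{23} \approx 9.5917$)
$C{\left(v \right)} = 5 + 2 v^{2} \left(-5 + v\right)$ ($C{\left(v \right)} = 5 - \left(v - 5\right) \left(v + 0\right) \left(-2\right) v = 5 - \left(-5 + v\right) v \left(-2\right) v = 5 - v \left(-5 + v\right) \left(-2\right) v = 5 - - 2 v \left(-5 + v\right) v = 5 - - 2 v^{2} \left(-5 + v\right) = 5 + 2 v^{2} \left(-5 + v\right)$)
$\left(C{\left(-7 \right)} + d\right)^{2} = \left(\left(5 - 10 \left(-7\right)^{2} + 2 \left(-7\right)^{3}\right) + 2 \sqrt{23}\right)^{2} = \left(\left(5 - 490 + 2 \left(-343\right)\right) + 2 \sqrt{23}\right)^{2} = \left(\left(5 - 490 - 686\right) + 2 \sqrt{23}\right)^{2} = \left(-1171 + 2 \sqrt{23}\right)^{2}$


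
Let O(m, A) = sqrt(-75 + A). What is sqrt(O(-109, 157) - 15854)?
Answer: sqrt(-15854 + sqrt(82)) ≈ 125.88*I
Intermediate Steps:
sqrt(O(-109, 157) - 15854) = sqrt(sqrt(-75 + 157) - 15854) = sqrt(sqrt(82) - 15854) = sqrt(-15854 + sqrt(82))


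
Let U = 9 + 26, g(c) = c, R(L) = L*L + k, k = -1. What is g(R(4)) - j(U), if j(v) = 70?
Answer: -55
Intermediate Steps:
R(L) = -1 + L² (R(L) = L*L - 1 = L² - 1 = -1 + L²)
U = 35
g(R(4)) - j(U) = (-1 + 4²) - 1*70 = (-1 + 16) - 70 = 15 - 70 = -55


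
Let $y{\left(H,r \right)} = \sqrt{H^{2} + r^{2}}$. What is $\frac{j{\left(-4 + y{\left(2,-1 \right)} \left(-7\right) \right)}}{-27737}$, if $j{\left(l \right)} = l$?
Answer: $\frac{4}{27737} + \frac{7 \sqrt{5}}{27737} \approx 0.00070853$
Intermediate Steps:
$\frac{j{\left(-4 + y{\left(2,-1 \right)} \left(-7\right) \right)}}{-27737} = \frac{-4 + \sqrt{2^{2} + \left(-1\right)^{2}} \left(-7\right)}{-27737} = \left(-4 + \sqrt{4 + 1} \left(-7\right)\right) \left(- \frac{1}{27737}\right) = \left(-4 + \sqrt{5} \left(-7\right)\right) \left(- \frac{1}{27737}\right) = \left(-4 - 7 \sqrt{5}\right) \left(- \frac{1}{27737}\right) = \frac{4}{27737} + \frac{7 \sqrt{5}}{27737}$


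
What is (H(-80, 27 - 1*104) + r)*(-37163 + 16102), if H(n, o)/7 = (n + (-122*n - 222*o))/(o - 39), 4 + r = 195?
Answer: 1740291491/58 ≈ 3.0005e+7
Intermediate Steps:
r = 191 (r = -4 + 195 = 191)
H(n, o) = 7*(-222*o - 121*n)/(-39 + o) (H(n, o) = 7*((n + (-122*n - 222*o))/(o - 39)) = 7*((n + (-222*o - 122*n))/(-39 + o)) = 7*((-222*o - 121*n)/(-39 + o)) = 7*(-222*o - 121*n)/(-39 + o))
(H(-80, 27 - 1*104) + r)*(-37163 + 16102) = (7*(-222*(27 - 1*104) - 121*(-80))/(-39 + (27 - 1*104)) + 191)*(-37163 + 16102) = (7*(-222*(27 - 104) + 9680)/(-39 + (27 - 104)) + 191)*(-21061) = (7*(-222*(-77) + 9680)/(-39 - 77) + 191)*(-21061) = (7*(17094 + 9680)/(-116) + 191)*(-21061) = (7*(-1/116)*26774 + 191)*(-21061) = (-93709/58 + 191)*(-21061) = -82631/58*(-21061) = 1740291491/58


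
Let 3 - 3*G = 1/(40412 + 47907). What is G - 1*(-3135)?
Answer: 830905151/264957 ≈ 3136.0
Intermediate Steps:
G = 264956/264957 (G = 1 - 1/(3*(40412 + 47907)) = 1 - ⅓/88319 = 1 - ⅓*1/88319 = 1 - 1/264957 = 264956/264957 ≈ 1.0000)
G - 1*(-3135) = 264956/264957 - 1*(-3135) = 264956/264957 + 3135 = 830905151/264957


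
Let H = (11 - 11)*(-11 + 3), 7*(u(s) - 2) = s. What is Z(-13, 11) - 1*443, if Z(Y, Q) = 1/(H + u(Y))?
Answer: -436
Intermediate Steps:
u(s) = 2 + s/7
H = 0 (H = 0*(-8) = 0)
Z(Y, Q) = 1/(2 + Y/7) (Z(Y, Q) = 1/(0 + (2 + Y/7)) = 1/(2 + Y/7))
Z(-13, 11) - 1*443 = 7/(14 - 13) - 1*443 = 7/1 - 443 = 7*1 - 443 = 7 - 443 = -436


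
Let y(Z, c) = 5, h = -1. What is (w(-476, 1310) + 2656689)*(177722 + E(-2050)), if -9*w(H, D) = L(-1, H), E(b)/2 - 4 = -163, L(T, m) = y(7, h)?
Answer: 4241764411184/9 ≈ 4.7131e+11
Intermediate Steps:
L(T, m) = 5
E(b) = -318 (E(b) = 8 + 2*(-163) = 8 - 326 = -318)
w(H, D) = -5/9 (w(H, D) = -⅑*5 = -5/9)
(w(-476, 1310) + 2656689)*(177722 + E(-2050)) = (-5/9 + 2656689)*(177722 - 318) = (23910196/9)*177404 = 4241764411184/9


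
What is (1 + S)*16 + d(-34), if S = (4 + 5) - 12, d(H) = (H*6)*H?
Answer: 6904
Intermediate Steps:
d(H) = 6*H² (d(H) = (6*H)*H = 6*H²)
S = -3 (S = 9 - 12 = -3)
(1 + S)*16 + d(-34) = (1 - 3)*16 + 6*(-34)² = -2*16 + 6*1156 = -32 + 6936 = 6904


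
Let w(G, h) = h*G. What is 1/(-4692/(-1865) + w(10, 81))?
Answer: 1865/1515342 ≈ 0.0012307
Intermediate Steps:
w(G, h) = G*h
1/(-4692/(-1865) + w(10, 81)) = 1/(-4692/(-1865) + 10*81) = 1/(-4692*(-1/1865) + 810) = 1/(4692/1865 + 810) = 1/(1515342/1865) = 1865/1515342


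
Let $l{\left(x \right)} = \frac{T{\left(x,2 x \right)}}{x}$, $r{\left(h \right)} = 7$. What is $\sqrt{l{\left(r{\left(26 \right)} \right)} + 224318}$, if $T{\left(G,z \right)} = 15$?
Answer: $\frac{\sqrt{10991687}}{7} \approx 473.62$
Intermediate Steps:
$l{\left(x \right)} = \frac{15}{x}$
$\sqrt{l{\left(r{\left(26 \right)} \right)} + 224318} = \sqrt{\frac{15}{7} + 224318} = \sqrt{\frac{1570241}{7}} = \frac{\sqrt{10991687}}{7}$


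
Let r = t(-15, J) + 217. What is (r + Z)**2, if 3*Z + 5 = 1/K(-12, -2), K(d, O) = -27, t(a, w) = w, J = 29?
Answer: 391644100/6561 ≈ 59693.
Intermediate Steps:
Z = -136/81 (Z = -5/3 + (1/3)/(-27) = -5/3 + (1/3)*(-1/27) = -5/3 - 1/81 = -136/81 ≈ -1.6790)
r = 246 (r = 29 + 217 = 246)
(r + Z)**2 = (246 - 136/81)**2 = (19790/81)**2 = 391644100/6561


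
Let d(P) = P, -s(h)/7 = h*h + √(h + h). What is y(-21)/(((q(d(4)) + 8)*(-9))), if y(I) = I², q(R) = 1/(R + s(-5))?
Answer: 49*(-7*√10 + 171*I)/(-1367*I + 56*√10) ≈ -6.1294 + 0.00057086*I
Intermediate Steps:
s(h) = -7*h² - 7*√2*√h (s(h) = -7*(h*h + √(h + h)) = -7*(h² + √(2*h)) = -7*(h² + √2*√h) = -7*h² - 7*√2*√h)
q(R) = 1/(-175 + R - 7*I*√10) (q(R) = 1/(R + (-7*(-5)² - 7*√2*√(-5))) = 1/(R + (-7*25 - 7*√2*I*√5)) = 1/(R + (-175 - 7*I*√10)) = 1/(-175 + R - 7*I*√10))
y(-21)/(((q(d(4)) + 8)*(-9))) = (-21)²/(((1/(-175 + 4 - 7*I*√10) + 8)*(-9))) = 441/(((1/(-171 - 7*I*√10) + 8)*(-9))) = 441/(((8 + 1/(-171 - 7*I*√10))*(-9))) = 441/(-72 - 9/(-171 - 7*I*√10))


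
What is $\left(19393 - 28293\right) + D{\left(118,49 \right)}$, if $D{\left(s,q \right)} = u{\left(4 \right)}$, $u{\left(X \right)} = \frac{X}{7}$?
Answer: $- \frac{62296}{7} \approx -8899.4$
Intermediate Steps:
$u{\left(X \right)} = \frac{X}{7}$ ($u{\left(X \right)} = X \frac{1}{7} = \frac{X}{7}$)
$D{\left(s,q \right)} = \frac{4}{7}$ ($D{\left(s,q \right)} = \frac{1}{7} \cdot 4 = \frac{4}{7}$)
$\left(19393 - 28293\right) + D{\left(118,49 \right)} = \left(19393 - 28293\right) + \frac{4}{7} = -8900 + \frac{4}{7} = - \frac{62296}{7}$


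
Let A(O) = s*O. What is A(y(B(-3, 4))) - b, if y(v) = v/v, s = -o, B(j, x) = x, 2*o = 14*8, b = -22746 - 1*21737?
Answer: 44427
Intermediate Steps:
b = -44483 (b = -22746 - 21737 = -44483)
o = 56 (o = (14*8)/2 = (½)*112 = 56)
s = -56 (s = -1*56 = -56)
y(v) = 1
A(O) = -56*O
A(y(B(-3, 4))) - b = -56*1 - 1*(-44483) = -56 + 44483 = 44427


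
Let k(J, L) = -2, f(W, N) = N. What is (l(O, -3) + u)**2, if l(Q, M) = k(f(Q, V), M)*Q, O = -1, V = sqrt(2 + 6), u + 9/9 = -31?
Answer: 900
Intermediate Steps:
u = -32 (u = -1 - 31 = -32)
V = 2*sqrt(2) (V = sqrt(8) = 2*sqrt(2) ≈ 2.8284)
l(Q, M) = -2*Q
(l(O, -3) + u)**2 = (-2*(-1) - 32)**2 = (2 - 32)**2 = (-30)**2 = 900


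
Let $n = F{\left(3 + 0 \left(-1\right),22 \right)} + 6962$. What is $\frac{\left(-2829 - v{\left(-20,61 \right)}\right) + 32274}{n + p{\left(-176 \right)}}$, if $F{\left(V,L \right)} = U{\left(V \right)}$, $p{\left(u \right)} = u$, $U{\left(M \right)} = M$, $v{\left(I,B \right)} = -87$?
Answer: $\frac{9844}{2263} \approx 4.35$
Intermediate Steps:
$F{\left(V,L \right)} = V$
$n = 6965$ ($n = \left(3 + 0 \left(-1\right)\right) + 6962 = \left(3 + 0\right) + 6962 = 3 + 6962 = 6965$)
$\frac{\left(-2829 - v{\left(-20,61 \right)}\right) + 32274}{n + p{\left(-176 \right)}} = \frac{\left(-2829 - -87\right) + 32274}{6965 - 176} = \frac{\left(-2829 + 87\right) + 32274}{6789} = \left(-2742 + 32274\right) \frac{1}{6789} = 29532 \cdot \frac{1}{6789} = \frac{9844}{2263}$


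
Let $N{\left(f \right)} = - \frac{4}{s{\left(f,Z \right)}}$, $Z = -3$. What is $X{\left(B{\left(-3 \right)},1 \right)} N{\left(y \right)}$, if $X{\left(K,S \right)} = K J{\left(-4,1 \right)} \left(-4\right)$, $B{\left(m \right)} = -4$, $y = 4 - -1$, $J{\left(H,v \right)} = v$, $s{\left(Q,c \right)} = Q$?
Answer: $- \frac{64}{5} \approx -12.8$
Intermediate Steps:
$y = 5$ ($y = 4 + 1 = 5$)
$X{\left(K,S \right)} = - 4 K$ ($X{\left(K,S \right)} = K 1 \left(-4\right) = K \left(-4\right) = - 4 K$)
$N{\left(f \right)} = - \frac{4}{f}$
$X{\left(B{\left(-3 \right)},1 \right)} N{\left(y \right)} = \left(-4\right) \left(-4\right) \left(- \frac{4}{5}\right) = 16 \left(\left(-4\right) \frac{1}{5}\right) = 16 \left(- \frac{4}{5}\right) = - \frac{64}{5}$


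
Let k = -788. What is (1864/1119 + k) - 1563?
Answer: -2628905/1119 ≈ -2349.3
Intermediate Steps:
(1864/1119 + k) - 1563 = (1864/1119 - 788) - 1563 = -879908/1119 - 1563 = -2628905/1119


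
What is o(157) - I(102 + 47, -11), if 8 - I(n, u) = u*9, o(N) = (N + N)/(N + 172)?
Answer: -34889/329 ≈ -106.05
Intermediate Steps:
o(N) = 2*N/(172 + N) (o(N) = (2*N)/(172 + N) = 2*N/(172 + N))
I(n, u) = 8 - 9*u (I(n, u) = 8 - u*9 = 8 - 9*u)
o(157) - I(102 + 47, -11) = 2*157/(172 + 157) - (8 - 9*(-11)) = 2*157/329 - (8 + 99) = 2*157*(1/329) - 1*107 = 314/329 - 107 = -34889/329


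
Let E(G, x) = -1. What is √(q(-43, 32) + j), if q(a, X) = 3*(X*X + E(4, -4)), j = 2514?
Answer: √5583 ≈ 74.719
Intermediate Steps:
q(a, X) = -3 + 3*X² (q(a, X) = 3*(X*X - 1) = 3*(X² - 1) = 3*(-1 + X²) = -3 + 3*X²)
√(q(-43, 32) + j) = √((-3 + 3*32²) + 2514) = √((-3 + 3*1024) + 2514) = √((-3 + 3072) + 2514) = √(3069 + 2514) = √5583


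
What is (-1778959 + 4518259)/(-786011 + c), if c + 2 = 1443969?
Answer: 684825/164489 ≈ 4.1633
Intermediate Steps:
c = 1443967 (c = -2 + 1443969 = 1443967)
(-1778959 + 4518259)/(-786011 + c) = (-1778959 + 4518259)/(-786011 + 1443967) = 2739300/657956 = 2739300*(1/657956) = 684825/164489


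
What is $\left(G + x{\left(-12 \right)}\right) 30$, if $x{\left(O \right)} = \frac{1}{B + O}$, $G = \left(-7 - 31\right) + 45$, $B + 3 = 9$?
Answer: $205$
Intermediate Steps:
$B = 6$ ($B = -3 + 9 = 6$)
$G = 7$ ($G = -38 + 45 = 7$)
$x{\left(O \right)} = \frac{1}{6 + O}$
$\left(G + x{\left(-12 \right)}\right) 30 = \left(7 + \frac{1}{6 - 12}\right) 30 = \left(7 + \frac{1}{-6}\right) 30 = \left(7 - \frac{1}{6}\right) 30 = \frac{41}{6} \cdot 30 = 205$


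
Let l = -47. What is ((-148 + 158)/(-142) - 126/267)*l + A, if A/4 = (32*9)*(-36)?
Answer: -261900499/6319 ≈ -41447.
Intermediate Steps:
A = -41472 (A = 4*((32*9)*(-36)) = 4*(288*(-36)) = 4*(-10368) = -41472)
((-148 + 158)/(-142) - 126/267)*l + A = ((-148 + 158)/(-142) - 126/267)*(-47) - 41472 = (10*(-1/142) - 126*1/267)*(-47) - 41472 = (-5/71 - 42/89)*(-47) - 41472 = -3427/6319*(-47) - 41472 = 161069/6319 - 41472 = -261900499/6319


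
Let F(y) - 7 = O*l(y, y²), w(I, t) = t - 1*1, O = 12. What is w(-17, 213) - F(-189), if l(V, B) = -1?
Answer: 217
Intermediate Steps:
w(I, t) = -1 + t (w(I, t) = t - 1 = -1 + t)
F(y) = -5 (F(y) = 7 + 12*(-1) = 7 - 12 = -5)
w(-17, 213) - F(-189) = (-1 + 213) - 1*(-5) = 212 + 5 = 217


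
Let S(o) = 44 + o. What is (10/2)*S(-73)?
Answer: -145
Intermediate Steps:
(10/2)*S(-73) = (10/2)*(44 - 73) = (10*(1/2))*(-29) = 5*(-29) = -145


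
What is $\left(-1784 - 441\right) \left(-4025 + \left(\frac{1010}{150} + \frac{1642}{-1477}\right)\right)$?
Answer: $\frac{39626950960}{4431} \approx 8.9431 \cdot 10^{6}$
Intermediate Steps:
$\left(-1784 - 441\right) \left(-4025 + \left(\frac{1010}{150} + \frac{1642}{-1477}\right)\right) = - 2225 \left(-4025 + \left(1010 \cdot \frac{1}{150} + 1642 \left(- \frac{1}{1477}\right)\right)\right) = - 2225 \left(-4025 + \left(\frac{101}{15} - \frac{1642}{1477}\right)\right) = - 2225 \left(-4025 + \frac{124547}{22155}\right) = \left(-2225\right) \left(- \frac{89049328}{22155}\right) = \frac{39626950960}{4431}$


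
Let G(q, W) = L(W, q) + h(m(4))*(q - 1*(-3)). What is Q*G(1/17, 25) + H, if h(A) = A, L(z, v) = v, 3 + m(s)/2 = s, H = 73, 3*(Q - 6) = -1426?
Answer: -48039/17 ≈ -2825.8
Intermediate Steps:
Q = -1408/3 (Q = 6 + (⅓)*(-1426) = 6 - 1426/3 = -1408/3 ≈ -469.33)
m(s) = -6 + 2*s
G(q, W) = 6 + 3*q (G(q, W) = q + (-6 + 2*4)*(q - 1*(-3)) = q + (-6 + 8)*(q + 3) = q + 2*(3 + q) = q + (6 + 2*q) = 6 + 3*q)
Q*G(1/17, 25) + H = -1408*(6 + 3/17)/3 + 73 = -1408/3*105/17 + 73 = -49280/17 + 73 = -48039/17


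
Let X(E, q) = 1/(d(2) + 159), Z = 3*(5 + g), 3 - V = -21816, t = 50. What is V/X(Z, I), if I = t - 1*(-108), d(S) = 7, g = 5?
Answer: 3621954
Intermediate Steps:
V = 21819 (V = 3 - 1*(-21816) = 3 + 21816 = 21819)
Z = 30 (Z = 3*(5 + 5) = 3*10 = 30)
I = 158 (I = 50 - 1*(-108) = 50 + 108 = 158)
X(E, q) = 1/166 (X(E, q) = 1/(7 + 159) = 1/166)
V/X(Z, I) = 21819/(1/166) = 21819*166 = 3621954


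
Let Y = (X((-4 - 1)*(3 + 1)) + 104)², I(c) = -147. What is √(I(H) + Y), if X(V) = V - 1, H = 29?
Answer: √6742 ≈ 82.110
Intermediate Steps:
X(V) = -1 + V
Y = 6889 (Y = ((-1 + (-4 - 1)*(3 + 1)) + 104)² = ((-1 - 5*4) + 104)² = ((-1 - 20) + 104)² = (-21 + 104)² = 83² = 6889)
√(I(H) + Y) = √(-147 + 6889) = √6742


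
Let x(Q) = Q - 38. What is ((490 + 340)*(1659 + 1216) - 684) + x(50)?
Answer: 2385578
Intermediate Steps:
x(Q) = -38 + Q
((490 + 340)*(1659 + 1216) - 684) + x(50) = ((490 + 340)*(1659 + 1216) - 684) + (-38 + 50) = (830*2875 - 684) + 12 = (2386250 - 684) + 12 = 2385566 + 12 = 2385578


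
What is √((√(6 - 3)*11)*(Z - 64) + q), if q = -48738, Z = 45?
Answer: √(-48738 - 209*√3) ≈ 221.59*I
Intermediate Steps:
√((√(6 - 3)*11)*(Z - 64) + q) = √((√(6 - 3)*11)*(45 - 64) - 48738) = √((√3*11)*(-19) - 48738) = √((11*√3)*(-19) - 48738) = √(-209*√3 - 48738) = √(-48738 - 209*√3)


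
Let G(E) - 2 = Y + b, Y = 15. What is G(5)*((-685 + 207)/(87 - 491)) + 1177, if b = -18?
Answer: 237515/202 ≈ 1175.8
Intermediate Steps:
G(E) = -1 (G(E) = 2 + (15 - 18) = 2 - 3 = -1)
G(5)*((-685 + 207)/(87 - 491)) + 1177 = -(-685 + 207)/(87 - 491) + 1177 = -(-478)/(-404) + 1177 = -(-478)*(-1)/404 + 1177 = -1*239/202 + 1177 = -239/202 + 1177 = 237515/202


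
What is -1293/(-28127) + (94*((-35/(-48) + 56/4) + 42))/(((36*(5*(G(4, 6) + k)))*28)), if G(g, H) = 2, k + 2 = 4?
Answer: 603618101/1944138240 ≈ 0.31048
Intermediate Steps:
k = 2 (k = -2 + 4 = 2)
-1293/(-28127) + (94*((-35/(-48) + 56/4) + 42))/(((36*(5*(G(4, 6) + k)))*28)) = -1293/(-28127) + (94*((-35/(-48) + 56/4) + 42))/(((36*(5*(2 + 2)))*28)) = -1293*(-1/28127) + (94*((-35*(-1/48) + 56*(¼)) + 42))/(((36*(5*4))*28)) = 1293/28127 + (94*((35/48 + 14) + 42))/(((36*20)*28)) = 1293/28127 + (94*(707/48 + 42))/((720*28)) = 1293/28127 + (94*(2723/48))/20160 = 1293/28127 + (127981/24)*(1/20160) = 1293/28127 + 18283/69120 = 603618101/1944138240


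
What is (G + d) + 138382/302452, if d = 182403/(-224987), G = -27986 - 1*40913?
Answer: -2344223604988299/34023884062 ≈ -68899.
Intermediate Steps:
G = -68899 (G = -27986 - 40913 = -68899)
d = -182403/224987 (d = 182403*(-1/224987) = -182403/224987 ≈ -0.81073)
(G + d) + 138382/302452 = (-68899 - 182403/224987) + 138382/302452 = -15501561716/224987 + 138382*(1/302452) = -15501561716/224987 + 69191/151226 = -2344223604988299/34023884062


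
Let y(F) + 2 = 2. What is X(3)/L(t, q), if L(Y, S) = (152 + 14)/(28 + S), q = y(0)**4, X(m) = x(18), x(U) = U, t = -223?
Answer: 252/83 ≈ 3.0361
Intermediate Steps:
y(F) = 0 (y(F) = -2 + 2 = 0)
X(m) = 18
q = 0 (q = 0**4 = 0)
L(Y, S) = 166/(28 + S)
X(3)/L(t, q) = 18/((166/(28 + 0))) = 18/((166/28)) = 18/((166*(1/28))) = 18/(83/14) = 18*(14/83) = 252/83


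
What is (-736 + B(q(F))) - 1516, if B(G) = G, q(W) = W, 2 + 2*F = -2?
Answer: -2254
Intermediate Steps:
F = -2 (F = -1 + (1/2)*(-2) = -1 - 1 = -2)
(-736 + B(q(F))) - 1516 = (-736 - 2) - 1516 = -738 - 1516 = -2254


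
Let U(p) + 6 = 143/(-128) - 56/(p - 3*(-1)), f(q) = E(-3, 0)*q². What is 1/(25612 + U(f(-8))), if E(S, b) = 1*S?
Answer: 3456/88491499 ≈ 3.9055e-5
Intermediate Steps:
E(S, b) = S
f(q) = -3*q²
U(p) = -911/128 - 56/(3 + p) (U(p) = -6 + (143/(-128) - 56/(p - 3*(-1))) = -6 + (143*(-1/128) - 56/(p + 3)) = -6 + (-143/128 - 56/(3 + p)) = -911/128 - 56/(3 + p))
1/(25612 + U(f(-8))) = 1/(25612 + (-9901 - (-2733)*(-8)²)/(128*(3 - 3*(-8)²))) = 1/(25612 + (-9901 - (-2733)*64)/(128*(3 - 3*64))) = 1/(25612 + (-9901 - 911*(-192))/(128*(3 - 192))) = 1/(25612 + (1/128)*(-9901 + 174912)/(-189)) = 1/(25612 + (1/128)*(-1/189)*165011) = 1/(25612 - 23573/3456) = 1/(88491499/3456) = 3456/88491499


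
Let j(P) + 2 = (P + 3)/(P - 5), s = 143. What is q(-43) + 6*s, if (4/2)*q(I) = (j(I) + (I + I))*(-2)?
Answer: 5671/6 ≈ 945.17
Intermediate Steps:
j(P) = -2 + (3 + P)/(-5 + P) (j(P) = -2 + (P + 3)/(P - 5) = -2 + (3 + P)/(-5 + P))
q(I) = -2*I - (13 - I)/(-5 + I) (q(I) = (((13 - I)/(-5 + I) + (I + I))*(-2))/2 = (((13 - I)/(-5 + I) + 2*I)*(-2))/2 = ((2*I + (13 - I)/(-5 + I))*(-2))/2 = (-4*I - 2*(13 - I)/(-5 + I))/2 = -2*I - (13 - I)/(-5 + I))
q(-43) + 6*s = (-13 - 43 - 2*(-43)*(-5 - 43))/(-5 - 43) + 6*143 = (-13 - 43 - 2*(-43)*(-48))/(-48) + 858 = -(-13 - 43 - 4128)/48 + 858 = -1/48*(-4184) + 858 = 523/6 + 858 = 5671/6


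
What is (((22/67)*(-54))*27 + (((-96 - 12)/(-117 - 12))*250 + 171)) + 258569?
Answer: 744653672/2881 ≈ 2.5847e+5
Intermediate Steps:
(((22/67)*(-54))*27 + (((-96 - 12)/(-117 - 12))*250 + 171)) + 258569 = (((22*(1/67))*(-54))*27 + (-108/(-129)*250 + 171)) + 258569 = (((22/67)*(-54))*27 + (-108*(-1/129)*250 + 171)) + 258569 = (-1188/67*27 + ((36/43)*250 + 171)) + 258569 = (-32076/67 + (9000/43 + 171)) + 258569 = (-32076/67 + 16353/43) + 258569 = -283617/2881 + 258569 = 744653672/2881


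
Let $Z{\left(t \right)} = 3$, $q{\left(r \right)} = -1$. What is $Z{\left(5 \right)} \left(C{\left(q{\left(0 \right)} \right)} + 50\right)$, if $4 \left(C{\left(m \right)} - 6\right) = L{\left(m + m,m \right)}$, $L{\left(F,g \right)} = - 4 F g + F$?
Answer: $\frac{321}{2} \approx 160.5$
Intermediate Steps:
$L{\left(F,g \right)} = F - 4 F g$ ($L{\left(F,g \right)} = - 4 F g + F = F - 4 F g$)
$C{\left(m \right)} = 6 + \frac{m \left(1 - 4 m\right)}{2}$ ($C{\left(m \right)} = 6 + \frac{\left(m + m\right) \left(1 - 4 m\right)}{4} = 6 + \frac{2 m \left(1 - 4 m\right)}{4} = 6 + \frac{m \left(1 - 4 m\right)}{2}$)
$Z{\left(5 \right)} \left(C{\left(q{\left(0 \right)} \right)} + 50\right) = 3 \left(\left(6 - - \frac{-1 + 4 \left(-1\right)}{2}\right) + 50\right) = 3 \left(\left(6 - - \frac{-1 - 4}{2}\right) + 50\right) = 3 \left(\left(6 - \left(- \frac{1}{2}\right) \left(-5\right)\right) + 50\right) = 3 \left(\left(6 - \frac{5}{2}\right) + 50\right) = 3 \left(\frac{7}{2} + 50\right) = 3 \cdot \frac{107}{2} = \frac{321}{2}$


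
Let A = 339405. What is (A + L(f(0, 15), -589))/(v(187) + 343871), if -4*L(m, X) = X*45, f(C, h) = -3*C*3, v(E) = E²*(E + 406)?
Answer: 1384125/84321952 ≈ 0.016415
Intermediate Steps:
v(E) = E²*(406 + E)
f(C, h) = -9*C
L(m, X) = -45*X/4 (L(m, X) = -X*45/4 = -45*X/4)
(A + L(f(0, 15), -589))/(v(187) + 343871) = (339405 - 45/4*(-589))/(187²*(406 + 187) + 343871) = (339405 + 26505/4)/(34969*593 + 343871) = 1384125/(4*(20736617 + 343871)) = (1384125/4)/21080488 = (1384125/4)*(1/21080488) = 1384125/84321952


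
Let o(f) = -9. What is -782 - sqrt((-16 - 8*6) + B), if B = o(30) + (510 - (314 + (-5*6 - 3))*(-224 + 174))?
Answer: -782 - sqrt(14487) ≈ -902.36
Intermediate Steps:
B = 14551 (B = -9 + (510 - (314 + (-5*6 - 3))*(-224 + 174)) = -9 + (510 - (314 + (-30 - 3))*(-50)) = -9 + (510 - (314 - 33)*(-50)) = -9 + (510 - 281*(-50)) = -9 + (510 - 1*(-14050)) = -9 + (510 + 14050) = -9 + 14560 = 14551)
-782 - sqrt((-16 - 8*6) + B) = -782 - sqrt((-16 - 8*6) + 14551) = -782 - sqrt((-16 - 48) + 14551) = -782 - sqrt(-64 + 14551) = -782 - sqrt(14487)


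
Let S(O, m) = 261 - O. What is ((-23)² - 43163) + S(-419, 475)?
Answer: -41954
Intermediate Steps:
((-23)² - 43163) + S(-419, 475) = ((-23)² - 43163) + (261 - 1*(-419)) = (529 - 43163) + (261 + 419) = -42634 + 680 = -41954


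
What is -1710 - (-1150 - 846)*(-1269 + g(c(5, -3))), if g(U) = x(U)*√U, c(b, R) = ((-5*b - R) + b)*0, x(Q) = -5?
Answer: -2534634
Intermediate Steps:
c(b, R) = 0 (c(b, R) = ((-R - 5*b) + b)*0 = (-R - 4*b)*0 = 0)
g(U) = -5*√U
-1710 - (-1150 - 846)*(-1269 + g(c(5, -3))) = -1710 - (-1150 - 846)*(-1269 - 5*√0) = -1710 - (-1996)*(-1269 - 5*0) = -1710 - (-1996)*(-1269 + 0) = -1710 - (-1996)*(-1269) = -1710 - 1*2532924 = -1710 - 2532924 = -2534634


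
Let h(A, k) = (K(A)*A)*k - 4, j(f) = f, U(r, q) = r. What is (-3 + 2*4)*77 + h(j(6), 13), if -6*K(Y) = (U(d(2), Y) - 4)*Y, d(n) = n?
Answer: 537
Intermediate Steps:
K(Y) = Y/3 (K(Y) = -(2 - 4)*Y/6 = -(-1)*Y/3 = Y/3)
h(A, k) = -4 + k*A²/3 (h(A, k) = ((A/3)*A)*k - 4 = (A²/3)*k - 4 = k*A²/3 - 4 = -4 + k*A²/3)
(-3 + 2*4)*77 + h(j(6), 13) = (-3 + 2*4)*77 + (-4 + (⅓)*13*6²) = (-3 + 8)*77 + (-4 + (⅓)*13*36) = 5*77 + (-4 + 156) = 385 + 152 = 537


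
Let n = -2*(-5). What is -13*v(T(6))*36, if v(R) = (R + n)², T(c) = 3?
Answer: -79092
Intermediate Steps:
n = 10
v(R) = (10 + R)² (v(R) = (R + 10)² = (10 + R)²)
-13*v(T(6))*36 = -13*(10 + 3)²*36 = -13*13²*36 = -13*169*36 = -2197*36 = -79092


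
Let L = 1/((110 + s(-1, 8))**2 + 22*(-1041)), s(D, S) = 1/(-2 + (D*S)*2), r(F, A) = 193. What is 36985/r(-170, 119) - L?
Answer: 129588364427/676234751 ≈ 191.63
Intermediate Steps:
s(D, S) = 1/(-2 + 2*D*S)
L = -324/3503807 (L = 1/((110 + 1/(2*(-1 - 1*8)))**2 + 22*(-1041)) = 1/((110 + 1/(2*(-1 - 8)))**2 - 22902) = 1/((110 + (1/2)/(-9))**2 - 22902) = 1/((110 + (1/2)*(-1/9))**2 - 22902) = 1/((110 - 1/18)**2 - 22902) = 1/((1979/18)**2 - 22902) = 1/(3916441/324 - 22902) = 1/(-3503807/324) = -324/3503807 ≈ -9.2471e-5)
36985/r(-170, 119) - L = 36985/193 - 1*(-324/3503807) = 36985*(1/193) + 324/3503807 = 36985/193 + 324/3503807 = 129588364427/676234751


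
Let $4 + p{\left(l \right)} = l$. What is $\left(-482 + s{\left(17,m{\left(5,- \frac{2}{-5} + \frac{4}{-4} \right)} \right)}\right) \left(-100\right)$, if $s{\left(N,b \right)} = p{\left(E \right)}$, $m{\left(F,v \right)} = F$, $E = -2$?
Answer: $48800$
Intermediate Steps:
$p{\left(l \right)} = -4 + l$
$s{\left(N,b \right)} = -6$ ($s{\left(N,b \right)} = -4 - 2 = -6$)
$\left(-482 + s{\left(17,m{\left(5,- \frac{2}{-5} + \frac{4}{-4} \right)} \right)}\right) \left(-100\right) = \left(-482 - 6\right) \left(-100\right) = \left(-488\right) \left(-100\right) = 48800$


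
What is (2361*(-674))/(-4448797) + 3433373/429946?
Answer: 15958558591325/1912742474962 ≈ 8.3433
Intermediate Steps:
(2361*(-674))/(-4448797) + 3433373/429946 = -1591314*(-1/4448797) + 3433373*(1/429946) = 1591314/4448797 + 3433373/429946 = 15958558591325/1912742474962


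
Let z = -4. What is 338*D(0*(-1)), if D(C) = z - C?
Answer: -1352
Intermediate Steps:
D(C) = -4 - C
338*D(0*(-1)) = 338*(-4 - 0*(-1)) = 338*(-4 - 1*0) = 338*(-4 + 0) = 338*(-4) = -1352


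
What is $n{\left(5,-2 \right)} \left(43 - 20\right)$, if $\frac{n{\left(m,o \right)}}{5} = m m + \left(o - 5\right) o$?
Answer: $4485$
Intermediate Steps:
$n{\left(m,o \right)} = 5 m^{2} + 5 o \left(-5 + o\right)$ ($n{\left(m,o \right)} = 5 \left(m m + \left(o - 5\right) o\right) = 5 \left(m^{2} + \left(-5 + o\right) o\right) = 5 \left(m^{2} + o \left(-5 + o\right)\right) = 5 m^{2} + 5 o \left(-5 + o\right)$)
$n{\left(5,-2 \right)} \left(43 - 20\right) = \left(\left(-25\right) \left(-2\right) + 5 \cdot 5^{2} + 5 \left(-2\right)^{2}\right) \left(43 - 20\right) = \left(50 + 5 \cdot 25 + 5 \cdot 4\right) \left(43 - 20\right) = \left(50 + 125 + 20\right) 23 = 195 \cdot 23 = 4485$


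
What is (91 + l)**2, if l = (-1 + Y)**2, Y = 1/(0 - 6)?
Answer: 11055625/1296 ≈ 8530.6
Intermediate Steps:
Y = -1/6 (Y = 1/(-6) = -1/6 ≈ -0.16667)
l = 49/36 (l = (-1 - 1/6)**2 = (-7/6)**2 = 49/36 ≈ 1.3611)
(91 + l)**2 = (91 + 49/36)**2 = (3325/36)**2 = 11055625/1296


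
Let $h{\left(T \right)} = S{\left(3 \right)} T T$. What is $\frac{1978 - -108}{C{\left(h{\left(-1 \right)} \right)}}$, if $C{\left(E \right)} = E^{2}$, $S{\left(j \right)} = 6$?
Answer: $\frac{1043}{18} \approx 57.944$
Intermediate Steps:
$h{\left(T \right)} = 6 T^{2}$ ($h{\left(T \right)} = 6 T T = 6 T^{2}$)
$\frac{1978 - -108}{C{\left(h{\left(-1 \right)} \right)}} = \frac{1978 - -108}{\left(6 \left(-1\right)^{2}\right)^{2}} = \frac{1978 + 108}{\left(6 \cdot 1\right)^{2}} = \frac{2086}{6^{2}} = \frac{2086}{36} = 2086 \cdot \frac{1}{36} = \frac{1043}{18}$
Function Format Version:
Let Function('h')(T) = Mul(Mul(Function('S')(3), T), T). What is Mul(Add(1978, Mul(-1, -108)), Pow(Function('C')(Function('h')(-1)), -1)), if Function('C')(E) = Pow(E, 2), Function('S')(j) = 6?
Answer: Rational(1043, 18) ≈ 57.944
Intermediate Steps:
Function('h')(T) = Mul(6, Pow(T, 2)) (Function('h')(T) = Mul(Mul(6, T), T) = Mul(6, Pow(T, 2)))
Mul(Add(1978, Mul(-1, -108)), Pow(Function('C')(Function('h')(-1)), -1)) = Mul(Add(1978, Mul(-1, -108)), Pow(Pow(Mul(6, Pow(-1, 2)), 2), -1)) = Mul(Add(1978, 108), Pow(Pow(Mul(6, 1), 2), -1)) = Mul(2086, Pow(Pow(6, 2), -1)) = Mul(2086, Pow(36, -1)) = Mul(2086, Rational(1, 36)) = Rational(1043, 18)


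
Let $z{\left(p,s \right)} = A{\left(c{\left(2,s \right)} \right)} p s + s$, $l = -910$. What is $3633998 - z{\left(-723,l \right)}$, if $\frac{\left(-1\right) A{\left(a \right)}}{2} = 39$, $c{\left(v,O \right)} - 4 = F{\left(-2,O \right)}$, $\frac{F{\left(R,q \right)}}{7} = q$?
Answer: $54953448$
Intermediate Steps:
$F{\left(R,q \right)} = 7 q$
$c{\left(v,O \right)} = 4 + 7 O$
$A{\left(a \right)} = -78$ ($A{\left(a \right)} = \left(-2\right) 39 = -78$)
$z{\left(p,s \right)} = s - 78 p s$ ($z{\left(p,s \right)} = - 78 p s + s = s - 78 p s$)
$3633998 - z{\left(-723,l \right)} = 3633998 - - 910 \left(1 - -56394\right) = 3633998 - - 910 \left(1 + 56394\right) = 3633998 - \left(-910\right) 56395 = 3633998 - -51319450 = 3633998 + 51319450 = 54953448$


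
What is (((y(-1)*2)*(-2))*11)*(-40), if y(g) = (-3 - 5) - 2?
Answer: -17600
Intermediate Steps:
y(g) = -10 (y(g) = -8 - 2 = -10)
(((y(-1)*2)*(-2))*11)*(-40) = ((-10*2*(-2))*11)*(-40) = (-20*(-2)*11)*(-40) = (40*11)*(-40) = 440*(-40) = -17600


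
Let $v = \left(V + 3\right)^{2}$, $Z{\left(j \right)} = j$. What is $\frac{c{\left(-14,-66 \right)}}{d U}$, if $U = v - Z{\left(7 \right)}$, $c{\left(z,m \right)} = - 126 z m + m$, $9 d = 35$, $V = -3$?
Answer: $\frac{209682}{49} \approx 4279.2$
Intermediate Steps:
$d = \frac{35}{9}$ ($d = \frac{1}{9} \cdot 35 = \frac{35}{9} \approx 3.8889$)
$v = 0$ ($v = \left(-3 + 3\right)^{2} = 0^{2} = 0$)
$c{\left(z,m \right)} = m - 126 m z$ ($c{\left(z,m \right)} = - 126 m z + m = m - 126 m z$)
$U = -7$ ($U = 0 - 7 = -7$)
$\frac{c{\left(-14,-66 \right)}}{d U} = \frac{\left(-66\right) \left(1 - -1764\right)}{\frac{35}{9} \left(-7\right)} = \frac{\left(-66\right) \left(1 + 1764\right)}{- \frac{245}{9}} = \left(-66\right) 1765 \left(- \frac{9}{245}\right) = \left(-116490\right) \left(- \frac{9}{245}\right) = \frac{209682}{49}$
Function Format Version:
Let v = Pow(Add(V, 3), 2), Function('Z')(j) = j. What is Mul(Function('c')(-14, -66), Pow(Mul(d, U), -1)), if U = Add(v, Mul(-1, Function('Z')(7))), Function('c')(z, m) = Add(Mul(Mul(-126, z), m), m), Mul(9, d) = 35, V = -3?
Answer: Rational(209682, 49) ≈ 4279.2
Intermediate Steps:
d = Rational(35, 9) (d = Mul(Rational(1, 9), 35) = Rational(35, 9) ≈ 3.8889)
v = 0 (v = Pow(Add(-3, 3), 2) = Pow(0, 2) = 0)
Function('c')(z, m) = Add(m, Mul(-126, m, z)) (Function('c')(z, m) = Add(Mul(-126, m, z), m) = Add(m, Mul(-126, m, z)))
U = -7 (U = Add(0, Mul(-1, 7)) = Add(0, -7) = -7)
Mul(Function('c')(-14, -66), Pow(Mul(d, U), -1)) = Mul(Mul(-66, Add(1, Mul(-126, -14))), Pow(Mul(Rational(35, 9), -7), -1)) = Mul(Mul(-66, Add(1, 1764)), Pow(Rational(-245, 9), -1)) = Mul(Mul(-66, 1765), Rational(-9, 245)) = Mul(-116490, Rational(-9, 245)) = Rational(209682, 49)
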